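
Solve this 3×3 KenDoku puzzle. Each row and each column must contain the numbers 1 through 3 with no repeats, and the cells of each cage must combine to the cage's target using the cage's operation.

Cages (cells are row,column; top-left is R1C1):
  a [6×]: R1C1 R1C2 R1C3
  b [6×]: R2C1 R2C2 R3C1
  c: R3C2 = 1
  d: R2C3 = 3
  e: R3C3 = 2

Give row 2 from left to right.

1 2 3

D is a freebie, so R2C3 = 3.
C is a freebie, so R3C2 = 1.
E is a freebie, which forces R3C3 = 2.
Column 3 now contains 2, leaving R1C3 = 1.
Cage b needs product 6; hence R2C1 = 1.
Column 2 already has 1, which forces R2C2 = 2.
2 is placed in row 3, which forces R3C1 = 3.
Column 1 now contains 3; hence R1C1 = 2.
Column 2 already has 2, so R1C2 = 3.
The full grid is 2 3 1 / 1 2 3 / 3 1 2.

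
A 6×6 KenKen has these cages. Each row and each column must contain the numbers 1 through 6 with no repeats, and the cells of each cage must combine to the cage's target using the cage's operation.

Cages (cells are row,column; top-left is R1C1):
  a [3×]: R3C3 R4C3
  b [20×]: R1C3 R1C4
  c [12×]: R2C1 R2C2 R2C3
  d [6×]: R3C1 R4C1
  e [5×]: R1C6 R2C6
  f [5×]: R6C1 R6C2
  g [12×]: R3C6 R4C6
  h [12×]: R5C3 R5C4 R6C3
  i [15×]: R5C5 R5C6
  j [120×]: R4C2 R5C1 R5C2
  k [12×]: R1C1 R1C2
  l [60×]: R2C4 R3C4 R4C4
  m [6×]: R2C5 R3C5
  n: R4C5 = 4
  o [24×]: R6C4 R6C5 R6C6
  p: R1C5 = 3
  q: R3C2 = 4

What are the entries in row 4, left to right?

3 5 1 6 4 2

Cage p is given, which forces R1C5 = 3.
Cage q is given, which forces R3C2 = 4.
N is a freebie, leaving R4C5 = 4.
Column 5 now contains 3, leaving R5C5 = 5.
5 is placed in row 5, leaving R5C6 = 3.
Cage j has product 120, which forces R4C2 = 5.
Cage j needs product 120, leaving R5C1 = 4.
5 is placed in row 5, so R5C2 = 6.
5 is placed in column 2, which forces R6C2 = 1.
The two cells of cage k must have product 12, leaving R1C1 = 6.
6 is placed in column 2, so R1C2 = 2.
Column 1 now contains 6; hence R2C1 = 1.
Column 2 now contains 2, so R2C2 = 3.
Row 2 already has 1, leaving R2C5 = 6.
Row 2 already has 1, so R2C6 = 5.
Column 5 already has 6, so R3C5 = 1.
1 is placed in row 6, which forces R6C1 = 5.
Cage h needs product 12, so R6C3 = 6.
Cage o has product 24; hence R6C4 = 3.
Cage o has product 24, leaving R6C5 = 2.
Cage o has product 24, leaving R6C6 = 4.
5 is placed in column 6, which forces R1C6 = 1.
6 is placed in row 2, so R2C3 = 4.
Cage l has product 60; hence R2C4 = 2.
1 is placed in row 3, which forces R3C3 = 3.
Cage l has product 60, which forces R3C4 = 5.
Cage a's pair has product 3, which forces R4C3 = 1.
Cage l has product 60, leaving R4C4 = 6.
Row 4 already has 6; hence R4C6 = 2.
Column 3 now contains 1, so R5C3 = 2.
Column 4 now contains 2; hence R5C4 = 1.
Column 3 already has 4, which forces R1C3 = 5.
5 is placed in column 4; hence R1C4 = 4.
Row 3 already has 3; hence R3C1 = 2.
Column 6 already has 2, which forces R3C6 = 6.
Row 4 already has 2, which forces R4C1 = 3.
The full grid is 6 2 5 4 3 1 / 1 3 4 2 6 5 / 2 4 3 5 1 6 / 3 5 1 6 4 2 / 4 6 2 1 5 3 / 5 1 6 3 2 4.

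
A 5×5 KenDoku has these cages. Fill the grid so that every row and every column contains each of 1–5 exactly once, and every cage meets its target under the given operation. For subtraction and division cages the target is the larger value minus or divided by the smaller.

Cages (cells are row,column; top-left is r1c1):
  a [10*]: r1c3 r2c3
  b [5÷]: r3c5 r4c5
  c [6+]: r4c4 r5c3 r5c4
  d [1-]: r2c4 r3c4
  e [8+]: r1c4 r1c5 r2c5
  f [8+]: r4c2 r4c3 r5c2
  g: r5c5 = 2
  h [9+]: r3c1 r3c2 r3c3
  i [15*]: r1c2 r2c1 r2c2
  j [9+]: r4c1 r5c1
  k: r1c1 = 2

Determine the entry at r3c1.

K is a freebie, so r1c1 = 2.
Row 1 now contains 2; hence r1c3 = 5.
5 is placed in column 3, which forces r2c3 = 2.
Cage g is given, so r5c5 = 2.
Cage e has sum 8, leaving r1c4 = 1.
Cage i needs product 15, leaving r2c2 = 5.
Column 2 already has 5, so r3c2 = 2.
Column 4 now contains 1, leaving r4c4 = 2.
1 is placed in row 1, which forces r1c2 = 3.
3 is placed in row 1, which forces r1c5 = 4.
Cage i has product 15; hence r2c1 = 1.
Column 5 already has 4; hence r2c5 = 3.
The 3 cells of cage h must have sum 9, which forces r3c1 = 3.
Cage h needs sum 9, leaving r3c3 = 4.
Row 3 already has 4; hence r3c4 = 5.
Row 3 now contains 5; hence r3c5 = 1.
Column 5 already has 1, so r4c5 = 5.
Cage c has sum 6, which forces r5c3 = 1.
The 3 cells of cage c must have sum 6; hence r5c4 = 3.
3 is placed in row 2, leaving r2c4 = 4.
Row 4 already has 5, which forces r4c1 = 4.
Cage f needs sum 8, leaving r4c2 = 1.
Column 3 already has 1, leaving r4c3 = 3.
Cage j needs two cells with sum 9, leaving r5c1 = 5.
Row 5 already has 1, which forces r5c2 = 4.
Filled in: 2 3 5 1 4 / 1 5 2 4 3 / 3 2 4 5 1 / 4 1 3 2 5 / 5 4 1 3 2.

3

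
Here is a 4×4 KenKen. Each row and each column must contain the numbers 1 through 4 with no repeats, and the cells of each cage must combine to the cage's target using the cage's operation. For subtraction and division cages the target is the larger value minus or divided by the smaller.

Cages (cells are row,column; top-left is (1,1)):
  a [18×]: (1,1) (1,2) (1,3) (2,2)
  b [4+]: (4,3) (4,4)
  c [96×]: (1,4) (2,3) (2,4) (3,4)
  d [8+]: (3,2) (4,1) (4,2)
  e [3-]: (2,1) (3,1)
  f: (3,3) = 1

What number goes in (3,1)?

Cage a has product 18; hence (2,2) = 3.
Cage c needs product 96, so (2,3) = 4.
3 is placed in row 2, which forces (2,4) = 2.
F is a freebie, which forces (3,3) = 1.
Column 3 now contains 1, so (4,3) = 3.
Row 4 already has 3, so (4,4) = 1.
The 4 cells of cage a must have product 18; hence (1,1) = 3.
Cage a needs product 18; hence (1,2) = 1.
Column 3 now contains 3, leaving (1,3) = 2.
Row 1 already has 3, leaving (1,4) = 4.
Row 2 now contains 4, leaving (2,1) = 1.
1 is placed in row 3; hence (3,1) = 4.
The 3 cells of cage d must have sum 8, which forces (3,2) = 2.
4 is placed in column 4; hence (3,4) = 3.
The 3 cells of cage d must have sum 8, which forces (4,1) = 2.
Cage d has sum 8, leaving (4,2) = 4.
Completed grid: 3 1 2 4 / 1 3 4 2 / 4 2 1 3 / 2 4 3 1.

4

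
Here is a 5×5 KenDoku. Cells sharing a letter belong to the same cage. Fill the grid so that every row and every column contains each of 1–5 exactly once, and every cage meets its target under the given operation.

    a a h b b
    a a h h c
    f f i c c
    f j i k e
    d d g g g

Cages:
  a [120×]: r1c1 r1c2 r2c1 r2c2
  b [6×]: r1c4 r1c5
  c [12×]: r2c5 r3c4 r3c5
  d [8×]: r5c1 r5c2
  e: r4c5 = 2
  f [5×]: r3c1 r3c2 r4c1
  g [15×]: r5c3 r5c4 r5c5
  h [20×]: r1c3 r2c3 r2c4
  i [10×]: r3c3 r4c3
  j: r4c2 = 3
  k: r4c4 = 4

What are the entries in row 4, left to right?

Cage f needs product 5, so r3c1 = 5.
The 3 cells of cage f must have product 5, so r3c2 = 1.
5 is placed in row 3, leaving r3c3 = 2.
The 3 cells of cage f must have product 5, leaving r4c1 = 1.
Cage j is given, which forces r4c2 = 3.
2 is placed in column 3; hence r4c3 = 5.
K is a freebie, so r4c4 = 4.
Cage e is a single given cell, leaving r4c5 = 2.
Cage b needs two cells with product 6; hence r1c4 = 2.
Column 5 already has 2, which forces r1c5 = 3.
Cage h needs product 20; hence r2c4 = 5.
Cage c needs product 12, leaving r2c5 = 1.
Column 4 now contains 4; hence r3c4 = 3.
Cage c has product 12, leaving r3c5 = 4.
Column 4 already has 3, leaving r5c4 = 1.
Column 5 now contains 1, leaving r5c5 = 5.
Row 1 already has 3, so r1c1 = 4.
The 4 cells of cage a must have product 120, leaving r1c2 = 5.
The 3 cells of cage h must have product 20, which forces r1c3 = 1.
Cage a needs product 120, leaving r2c1 = 3.
Cage a needs product 120, leaving r2c2 = 2.
Row 2 already has 1, which forces r2c3 = 4.
4 is placed in column 1; hence r5c1 = 2.
2 is placed in column 2; hence r5c2 = 4.
Row 5 now contains 1; hence r5c3 = 3.
The full grid is 4 5 1 2 3 / 3 2 4 5 1 / 5 1 2 3 4 / 1 3 5 4 2 / 2 4 3 1 5.

1 3 5 4 2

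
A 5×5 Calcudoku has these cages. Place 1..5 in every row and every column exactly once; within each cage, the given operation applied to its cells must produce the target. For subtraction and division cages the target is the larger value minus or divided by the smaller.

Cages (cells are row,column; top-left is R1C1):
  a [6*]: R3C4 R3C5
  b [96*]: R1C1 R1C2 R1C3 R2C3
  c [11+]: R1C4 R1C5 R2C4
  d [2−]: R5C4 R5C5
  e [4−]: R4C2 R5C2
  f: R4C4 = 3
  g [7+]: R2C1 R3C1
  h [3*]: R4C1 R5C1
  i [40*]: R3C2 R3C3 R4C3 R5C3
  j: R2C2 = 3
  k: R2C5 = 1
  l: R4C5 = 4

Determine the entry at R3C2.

4

Cage j is given, so R2C2 = 3.
The 4 cells of cage b must have product 96, which forces R2C3 = 4.
Cage k is given, leaving R2C5 = 1.
Cage f is a single given cell, which forces R4C4 = 3.
Cage l is given, so R4C5 = 4.
Cage i has product 40, leaving R3C2 = 4.
Column 4 now contains 3, leaving R3C4 = 2.
The two cells of cage a must have product 6, which forces R3C5 = 3.
Row 4 now contains 3, so R4C1 = 1.
1 is placed in row 4, which forces R4C2 = 5.
Row 4 already has 5, leaving R4C3 = 2.
Cage h's pair has product 3, so R5C1 = 3.
5 is placed in column 2, so R5C2 = 1.
Row 5 already has 1, which forces R5C3 = 5.
Row 5 now contains 5, leaving R5C4 = 4.
3 is placed in column 5, leaving R5C5 = 2.
Cage b has product 96; hence R1C1 = 4.
4 is placed in column 2, which forces R1C2 = 2.
2 is placed in column 3, so R1C3 = 3.
Column 4 now contains 4, so R1C4 = 1.
Column 5 now contains 2, leaving R1C5 = 5.
The two cells of cage g must have sum 7; hence R2C1 = 2.
Column 4 already has 2, leaving R2C4 = 5.
Row 3 already has 2; hence R3C1 = 5.
Column 3 already has 5, so R3C3 = 1.
The full grid is 4 2 3 1 5 / 2 3 4 5 1 / 5 4 1 2 3 / 1 5 2 3 4 / 3 1 5 4 2.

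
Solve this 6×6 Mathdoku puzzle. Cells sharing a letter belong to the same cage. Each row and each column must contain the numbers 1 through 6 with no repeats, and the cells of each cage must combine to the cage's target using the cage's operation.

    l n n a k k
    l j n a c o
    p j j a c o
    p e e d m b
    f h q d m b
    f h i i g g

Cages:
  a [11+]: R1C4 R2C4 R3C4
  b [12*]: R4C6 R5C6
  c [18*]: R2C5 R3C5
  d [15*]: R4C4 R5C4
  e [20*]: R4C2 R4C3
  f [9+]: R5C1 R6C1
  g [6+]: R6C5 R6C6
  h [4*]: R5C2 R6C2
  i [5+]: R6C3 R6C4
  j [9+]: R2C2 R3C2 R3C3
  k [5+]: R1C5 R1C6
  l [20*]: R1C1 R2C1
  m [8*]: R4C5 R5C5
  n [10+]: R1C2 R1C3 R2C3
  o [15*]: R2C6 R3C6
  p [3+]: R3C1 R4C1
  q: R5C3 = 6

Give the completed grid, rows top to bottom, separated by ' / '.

Cage q is given; hence R5C3 = 6.
Row 4 needs a 1, and only R4C1 is open for it.
Column 1 now contains 1; hence R3C1 = 2.
In row 4, 2 can only go at R4C5, so R4C5 = 2.
Column 5 now contains 2, which forces R5C5 = 4.
Row 5 already has 4, which forces R5C2 = 1.
The two cells of cage h must have product 4; hence R6C2 = 4.
4 is placed in column 2, so R4C2 = 5.
Cage e needs two cells with product 20, leaving R4C3 = 4.
Row 4 already has 5, leaving R4C4 = 3.
4 is placed in row 4, leaving R4C6 = 6.
Cage f needs two cells with sum 9, which forces R5C1 = 3.
Column 4 already has 3, leaving R5C4 = 5.
3 is placed in row 5, so R5C6 = 2.
4 is placed in row 6, which forces R6C1 = 6.
Column 4 already has 3, so R6C4 = 2.
The two cells of cage k must have sum 5; hence R1C5 = 1.
2 is placed in column 6, so R1C6 = 4.
Cage j has sum 9; hence R2C2 = 2.
The 3 cells of cage j must have sum 9; hence R3C2 = 6.
Column 3 already has 4, so R3C3 = 1.
Row 3 now contains 1, which forces R3C4 = 4.
Row 3 now contains 6, leaving R3C5 = 3.
Row 3 already has 3, so R3C6 = 5.
Row 6 now contains 2; hence R6C3 = 3.
Column 5 now contains 1, which forces R6C5 = 5.
Column 6 already has 5, so R6C6 = 1.
4 is placed in row 1, leaving R1C1 = 5.
6 is placed in column 2, so R1C2 = 3.
Cage n has sum 10, which forces R1C3 = 2.
4 is placed in row 1; hence R1C4 = 6.
The two cells of cage l must have product 20, so R2C1 = 4.
3 is placed in column 3, leaving R2C3 = 5.
Cage a has sum 11, which forces R2C4 = 1.
3 is placed in column 5, so R2C5 = 6.
Column 6 already has 5; hence R2C6 = 3.

5 3 2 6 1 4 / 4 2 5 1 6 3 / 2 6 1 4 3 5 / 1 5 4 3 2 6 / 3 1 6 5 4 2 / 6 4 3 2 5 1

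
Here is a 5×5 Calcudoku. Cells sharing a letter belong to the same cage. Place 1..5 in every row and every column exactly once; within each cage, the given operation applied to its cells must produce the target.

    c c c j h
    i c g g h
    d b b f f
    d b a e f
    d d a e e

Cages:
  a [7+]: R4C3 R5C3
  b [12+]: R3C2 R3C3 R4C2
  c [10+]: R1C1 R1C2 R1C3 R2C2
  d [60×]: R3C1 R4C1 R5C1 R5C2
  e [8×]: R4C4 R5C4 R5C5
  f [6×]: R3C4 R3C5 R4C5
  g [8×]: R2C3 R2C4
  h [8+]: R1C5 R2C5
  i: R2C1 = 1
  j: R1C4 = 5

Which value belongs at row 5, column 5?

4

Cage j is given, so R1C4 = 5.
5 is placed in row 1, which forces R1C5 = 3.
I is a freebie, which forces R2C1 = 1.
3 is placed in column 5, which forces R2C5 = 5.
Cage c needs sum 10, so R2C2 = 3.
Cage f has product 6, which forces R3C4 = 3.
The 3 cells of cage b must have sum 12, leaving R3C2 = 2.
Cage b has sum 12, which forces R3C3 = 5.
Row 3 now contains 2, leaving R3C5 = 1.
The 3 cells of cage b must have sum 12, which forces R4C2 = 5.
1 is placed in column 5, which forces R4C5 = 2.
Column 2 now contains 2; hence R5C2 = 1.
2 is placed in column 5, so R5C5 = 4.
Cage c needs sum 10, so R1C1 = 2.
1 is placed in column 2; hence R1C2 = 4.
The 4 cells of cage c must have sum 10; hence R1C3 = 1.
Row 3 now contains 5; hence R3C1 = 4.
Cage d needs product 60; hence R4C1 = 3.
The two cells of cage a must have sum 7; hence R4C3 = 4.
Cage e has product 8, so R4C4 = 1.
Cage d needs product 60, so R5C1 = 5.
The two cells of cage a must have sum 7, leaving R5C3 = 3.
Row 5 now contains 4, so R5C4 = 2.
4 is placed in column 3, leaving R2C3 = 2.
Column 4 already has 2, which forces R2C4 = 4.
Filled in: 2 4 1 5 3 / 1 3 2 4 5 / 4 2 5 3 1 / 3 5 4 1 2 / 5 1 3 2 4.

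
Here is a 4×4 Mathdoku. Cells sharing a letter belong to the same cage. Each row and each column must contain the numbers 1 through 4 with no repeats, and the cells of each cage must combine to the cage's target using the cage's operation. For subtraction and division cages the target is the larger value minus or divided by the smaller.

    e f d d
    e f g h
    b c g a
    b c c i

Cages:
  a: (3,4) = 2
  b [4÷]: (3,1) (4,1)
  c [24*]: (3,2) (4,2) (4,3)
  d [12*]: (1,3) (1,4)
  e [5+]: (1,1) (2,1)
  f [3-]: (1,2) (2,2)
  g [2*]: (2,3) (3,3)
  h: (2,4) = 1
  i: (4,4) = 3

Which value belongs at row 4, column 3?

4

Cage h is a single given cell, leaving (2,4) = 1.
Cage a is given, which forces (3,4) = 2.
I is a freebie, which forces (4,4) = 3.
The two cells of cage f must have difference 3; hence (1,2) = 1.
The two cells of cage d must have product 12, so (1,3) = 3.
Column 4 now contains 3; hence (1,4) = 4.
1 is placed in row 2, leaving (2,2) = 4.
1 is placed in row 2, so (2,3) = 2.
The 3 cells of cage c must have product 24, which forces (3,2) = 3.
Row 3 now contains 2; hence (3,3) = 1.
Column 2 now contains 4, which forces (4,2) = 2.
Column 3 now contains 2, which forces (4,3) = 4.
3 is placed in row 1, so (1,1) = 2.
2 is placed in row 2, leaving (2,1) = 3.
1 is placed in row 3, leaving (3,1) = 4.
Row 4 already has 4, which forces (4,1) = 1.
Filled in: 2 1 3 4 / 3 4 2 1 / 4 3 1 2 / 1 2 4 3.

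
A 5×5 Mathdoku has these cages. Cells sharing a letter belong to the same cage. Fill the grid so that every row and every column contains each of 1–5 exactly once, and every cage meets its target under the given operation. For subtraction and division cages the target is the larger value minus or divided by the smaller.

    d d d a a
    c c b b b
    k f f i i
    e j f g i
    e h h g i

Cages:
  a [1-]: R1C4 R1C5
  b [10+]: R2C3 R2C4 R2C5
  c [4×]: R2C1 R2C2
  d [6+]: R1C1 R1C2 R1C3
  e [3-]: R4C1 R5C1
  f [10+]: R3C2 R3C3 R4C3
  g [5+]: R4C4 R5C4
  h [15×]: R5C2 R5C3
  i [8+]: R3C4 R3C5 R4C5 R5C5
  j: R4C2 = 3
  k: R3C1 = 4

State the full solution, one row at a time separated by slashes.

K is a freebie, so R3C1 = 4.
Cage j is a single given cell, which forces R4C2 = 3.
Column 2 already has 3, leaving R5C2 = 5.
Row 5 now contains 5; hence R5C3 = 3.
Cage d has sum 6, so R1C1 = 3.
4 is placed in column 1; hence R2C1 = 1.
Cage c needs two cells with product 4, so R2C2 = 4.
Cage f has sum 10, leaving R3C2 = 1.
Cage f has sum 10, leaving R3C3 = 5.
Row 3 now contains 1, so R3C4 = 2.
Row 3 already has 2; hence R3C5 = 3.
Cage e needs two cells with difference 3, leaving R4C1 = 5.
Cage f has sum 10, which forces R4C3 = 4.
Row 4 already has 4, which forces R4C4 = 1.
1 is placed in row 4, so R4C5 = 2.
Cage e needs two cells with difference 3, which forces R5C1 = 2.
1 is placed in column 4, so R5C4 = 4.
4 is placed in row 5, leaving R5C5 = 1.
Column 2 now contains 1, so R1C2 = 2.
Cage d needs sum 6; hence R1C3 = 1.
Column 4 now contains 4, so R1C4 = 5.
Cage a needs two cells with difference 1, which forces R1C5 = 4.
Column 3 now contains 5; hence R2C3 = 2.
Cage b needs sum 10; hence R2C4 = 3.
Column 5 now contains 2, which forces R2C5 = 5.

3 2 1 5 4 / 1 4 2 3 5 / 4 1 5 2 3 / 5 3 4 1 2 / 2 5 3 4 1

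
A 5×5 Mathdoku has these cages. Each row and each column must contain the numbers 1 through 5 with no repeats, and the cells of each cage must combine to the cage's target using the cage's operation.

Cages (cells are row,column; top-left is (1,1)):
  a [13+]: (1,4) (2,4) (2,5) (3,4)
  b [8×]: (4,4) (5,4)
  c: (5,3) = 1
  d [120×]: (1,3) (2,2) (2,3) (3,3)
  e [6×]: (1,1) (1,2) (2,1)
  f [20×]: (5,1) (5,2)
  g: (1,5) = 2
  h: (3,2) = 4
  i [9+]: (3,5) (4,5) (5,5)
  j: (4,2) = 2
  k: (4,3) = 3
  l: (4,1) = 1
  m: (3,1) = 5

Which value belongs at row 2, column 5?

4

Cage g is a single given cell; hence (1,5) = 2.
M is a freebie; hence (3,1) = 5.
Cage h is given, so (3,2) = 4.
Cage l is given, so (4,1) = 1.
Cage j is given, so (4,2) = 2.
K is a freebie, which forces (4,3) = 3.
2 is placed in row 4, leaving (4,4) = 4.
4 is placed in row 4, so (4,5) = 5.
Column 1 already has 5, leaving (5,1) = 4.
4 is placed in column 2, which forces (5,2) = 5.
C is a freebie, which forces (5,3) = 1.
Column 4 now contains 4; hence (5,4) = 2.
1 is placed in row 5, so (5,5) = 3.
Column 1 now contains 1; hence (1,1) = 3.
Cage e has product 6; hence (1,2) = 1.
Row 1 already has 1; hence (1,4) = 5.
Cage e has product 6, so (2,1) = 2.
Column 2 now contains 5, leaving (2,2) = 3.
3 is placed in row 2, so (2,4) = 1.
Cage a needs sum 13, so (2,5) = 4.
Column 3 now contains 3; hence (3,3) = 2.
1 is placed in column 4, so (3,4) = 3.
Column 5 now contains 3, which forces (3,5) = 1.
Row 1 already has 5, which forces (1,3) = 4.
4 is placed in row 2, which forces (2,3) = 5.
Filled in: 3 1 4 5 2 / 2 3 5 1 4 / 5 4 2 3 1 / 1 2 3 4 5 / 4 5 1 2 3.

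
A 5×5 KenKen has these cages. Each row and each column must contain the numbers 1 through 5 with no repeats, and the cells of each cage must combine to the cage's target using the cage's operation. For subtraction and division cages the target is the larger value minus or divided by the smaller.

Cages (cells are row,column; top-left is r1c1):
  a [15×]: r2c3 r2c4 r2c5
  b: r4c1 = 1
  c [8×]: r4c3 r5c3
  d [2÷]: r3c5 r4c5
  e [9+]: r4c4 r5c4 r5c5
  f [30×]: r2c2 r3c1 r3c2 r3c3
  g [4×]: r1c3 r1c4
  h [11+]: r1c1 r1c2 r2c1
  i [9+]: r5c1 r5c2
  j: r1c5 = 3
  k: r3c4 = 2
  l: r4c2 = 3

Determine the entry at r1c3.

1

Cage j is a single given cell, leaving r1c5 = 3.
Cage k is a single given cell; hence r3c4 = 2.
B is a freebie, which forces r4c1 = 1.
Cage l is a single given cell, so r4c2 = 3.
The 4 cells of cage f must have product 30, so r2c2 = 2.
Cage d needs two cells with quotient 2; hence r4c5 = 2.
Cage h needs sum 11, which forces r1c1 = 2.
2 is placed in row 4, which forces r4c3 = 4.
4 is placed in row 4, leaving r4c4 = 5.
Cage c's pair has product 8, which forces r5c3 = 2.
Column 3 already has 4, leaving r1c3 = 1.
Cage g's pair has product 4, which forces r1c4 = 4.
Cage e needs sum 9, leaving r5c4 = 3.
Cage e needs sum 9, leaving r5c5 = 1.
Row 1 already has 4, which forces r1c2 = 5.
The 3 cells of cage h must have sum 11, leaving r2c1 = 4.
Cage a needs product 15, so r2c3 = 3.
Column 4 now contains 3, which forces r2c4 = 1.
Column 5 now contains 1; hence r2c5 = 5.
Cage f has product 30; hence r3c2 = 1.
Column 3 now contains 3; hence r3c3 = 5.
Column 5 now contains 1, leaving r3c5 = 4.
Column 1 now contains 4, so r5c1 = 5.
Column 2 now contains 5, which forces r5c2 = 4.
Row 3 already has 5, leaving r3c1 = 3.
The full grid is 2 5 1 4 3 / 4 2 3 1 5 / 3 1 5 2 4 / 1 3 4 5 2 / 5 4 2 3 1.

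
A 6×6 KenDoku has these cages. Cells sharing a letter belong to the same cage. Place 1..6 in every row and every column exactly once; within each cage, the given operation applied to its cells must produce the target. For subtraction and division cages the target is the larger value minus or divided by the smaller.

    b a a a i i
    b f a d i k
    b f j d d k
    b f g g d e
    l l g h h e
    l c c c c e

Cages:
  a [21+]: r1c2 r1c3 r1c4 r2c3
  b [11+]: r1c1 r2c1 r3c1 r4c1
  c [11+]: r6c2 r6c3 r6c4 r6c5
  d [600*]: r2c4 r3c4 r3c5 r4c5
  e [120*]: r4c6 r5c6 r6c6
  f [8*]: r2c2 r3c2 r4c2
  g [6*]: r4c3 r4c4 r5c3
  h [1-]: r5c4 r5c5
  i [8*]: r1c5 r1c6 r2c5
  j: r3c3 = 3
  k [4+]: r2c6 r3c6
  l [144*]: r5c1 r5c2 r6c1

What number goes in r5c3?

1

The 4 cells of cage a must have sum 21, so r2c3 = 6.
J is a freebie; hence r3c3 = 3.
3 is placed in row 3, so r3c6 = 1.
Cage l needs product 144, which forces r5c1 = 4.
Cage l needs product 144, which forces r5c2 = 6.
6 is placed in row 5, so r5c6 = 5.
Cage l needs product 144, leaving r6c1 = 6.
6 is placed in row 6, so r6c6 = 4.
Cage a needs sum 21, leaving r1c4 = 6.
Column 6 already has 4; hence r1c6 = 2.
Column 6 now contains 1, so r2c6 = 3.
Cage g has product 6, so r4c4 = 3.
Column 6 already has 4, leaving r4c6 = 6.
Cage b needs sum 11, leaving r1c1 = 3.
Cage d has product 600, so r3c5 = 6.
Cage d needs product 600, which forces r4c5 = 5.
In row 1, 1 can only go at r1c5, so r1c5 = 1.
Column 5 already has 1, which forces r2c5 = 4.
Row 2 already has 4; hence r2c4 = 5.
The 4 cells of cage d must have product 600, leaving r3c4 = 4.
The 3 cells of cage f must have product 8, which forces r2c2 = 1.
Cage b has sum 11, leaving r3c1 = 5.
4 is placed in row 3, which forces r3c2 = 2.
The 3 cells of cage f must have product 8, leaving r4c2 = 4.
Column 2 now contains 4, which forces r1c2 = 5.
The 4 cells of cage a must have sum 21, which forces r1c3 = 4.
Row 2 now contains 1; hence r2c1 = 2.
Cage b has sum 11; hence r4c1 = 1.
1 is placed in row 4, which forces r4c3 = 2.
Column 3 now contains 2, so r5c3 = 1.
Row 5 now contains 1, which forces r5c4 = 2.
2 is placed in row 5, leaving r5c5 = 3.
5 is placed in column 2, leaving r6c2 = 3.
Column 3 now contains 1, which forces r6c3 = 5.
Column 4 already has 2, leaving r6c4 = 1.
3 is placed in column 5, so r6c5 = 2.
Completed grid: 3 5 4 6 1 2 / 2 1 6 5 4 3 / 5 2 3 4 6 1 / 1 4 2 3 5 6 / 4 6 1 2 3 5 / 6 3 5 1 2 4.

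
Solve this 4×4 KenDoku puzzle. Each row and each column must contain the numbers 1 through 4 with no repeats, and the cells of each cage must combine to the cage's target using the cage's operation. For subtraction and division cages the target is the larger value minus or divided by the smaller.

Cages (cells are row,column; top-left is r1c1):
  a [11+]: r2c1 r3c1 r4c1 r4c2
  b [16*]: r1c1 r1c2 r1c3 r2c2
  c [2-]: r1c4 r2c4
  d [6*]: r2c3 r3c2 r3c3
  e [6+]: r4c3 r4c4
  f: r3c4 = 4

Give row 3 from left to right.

3 1 2 4

Cage b needs product 16; hence r2c2 = 2.
Cage f is a single given cell, so r3c4 = 4.
4 is placed in column 4, leaving r4c4 = 2.
Cage d has product 6, which forces r3c3 = 2.
Row 4 now contains 2; hence r4c3 = 4.
The 4 cells of cage b must have product 16, leaving r1c1 = 2.
Cage b needs product 16, which forces r1c2 = 4.
Column 3 already has 4, leaving r1c3 = 1.
Row 1 now contains 1, leaving r1c4 = 3.
The 4 cells of cage a must have sum 11, leaving r2c1 = 4.
Column 3 already has 1; hence r2c3 = 3.
Column 4 already has 3, leaving r2c4 = 1.
The 4 cells of cage a must have sum 11, so r3c1 = 3.
3 is placed in row 3, so r3c2 = 1.
4 is placed in row 4, which forces r4c1 = 1.
4 is placed in row 4, so r4c2 = 3.
The full grid is 2 4 1 3 / 4 2 3 1 / 3 1 2 4 / 1 3 4 2.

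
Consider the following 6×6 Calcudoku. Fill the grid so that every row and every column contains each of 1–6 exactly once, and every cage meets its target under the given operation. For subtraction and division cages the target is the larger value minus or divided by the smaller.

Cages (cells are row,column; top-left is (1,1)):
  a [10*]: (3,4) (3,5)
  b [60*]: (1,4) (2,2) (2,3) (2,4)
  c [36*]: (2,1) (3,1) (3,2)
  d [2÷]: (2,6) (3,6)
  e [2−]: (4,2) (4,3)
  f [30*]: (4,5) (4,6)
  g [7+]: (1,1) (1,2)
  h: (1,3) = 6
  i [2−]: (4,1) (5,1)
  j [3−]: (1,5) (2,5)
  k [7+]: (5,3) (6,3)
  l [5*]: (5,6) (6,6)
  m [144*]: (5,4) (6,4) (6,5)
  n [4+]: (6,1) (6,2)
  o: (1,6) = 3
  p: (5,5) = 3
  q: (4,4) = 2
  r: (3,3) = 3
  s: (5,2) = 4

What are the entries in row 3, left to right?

Cage h is given, leaving (1,3) = 6.
Cage o is a single given cell, so (1,6) = 3.
R is a freebie; hence (3,3) = 3.
Cage q is given; hence (4,4) = 2.
S is a freebie; hence (5,2) = 4.
Cage m needs product 144, so (5,4) = 6.
P is a freebie, so (5,5) = 3.
Cage m needs product 144, so (6,4) = 4.
The 3 cells of cage m must have product 144, which forces (6,5) = 6.
2 is placed in column 4, leaving (3,4) = 5.
Cage a's pair has product 10, so (3,5) = 2.
Column 5 now contains 6; hence (4,5) = 5.
The two cells of cage f must have product 30, so (4,6) = 6.
Column 4 already has 5, so (1,4) = 1.
Row 1 already has 1, so (1,5) = 4.
The 3 cells of cage c must have product 36; hence (2,1) = 6.
Cage b needs product 60, so (2,2) = 5.
Cage b needs product 60, leaving (2,3) = 4.
Cage b needs product 60, leaving (2,4) = 3.
4 is placed in column 5; hence (2,5) = 1.
Cage d's pair has quotient 2, which forces (2,6) = 2.
Cage c needs product 36, leaving (3,1) = 1.
2 is placed in row 3; hence (3,2) = 6.
1 is placed in row 3, so (3,6) = 4.
6 is placed in row 4; hence (4,2) = 3.
The two cells of cage e must have difference 2, which forces (4,3) = 1.
Column 1 now contains 1; hence (6,1) = 3.
Column 2 already has 3, so (6,2) = 1.
Row 6 now contains 1, so (6,6) = 5.
Cage g's pair has sum 7, which forces (1,1) = 5.
5 is placed in column 2, which forces (1,2) = 2.
3 is placed in row 4, so (4,1) = 4.
Cage i needs two cells with difference 2, so (5,1) = 2.
Cage k's pair has sum 7; hence (5,3) = 5.
Column 6 now contains 5; hence (5,6) = 1.
5 is placed in row 6, which forces (6,3) = 2.
Filled in: 5 2 6 1 4 3 / 6 5 4 3 1 2 / 1 6 3 5 2 4 / 4 3 1 2 5 6 / 2 4 5 6 3 1 / 3 1 2 4 6 5.

1 6 3 5 2 4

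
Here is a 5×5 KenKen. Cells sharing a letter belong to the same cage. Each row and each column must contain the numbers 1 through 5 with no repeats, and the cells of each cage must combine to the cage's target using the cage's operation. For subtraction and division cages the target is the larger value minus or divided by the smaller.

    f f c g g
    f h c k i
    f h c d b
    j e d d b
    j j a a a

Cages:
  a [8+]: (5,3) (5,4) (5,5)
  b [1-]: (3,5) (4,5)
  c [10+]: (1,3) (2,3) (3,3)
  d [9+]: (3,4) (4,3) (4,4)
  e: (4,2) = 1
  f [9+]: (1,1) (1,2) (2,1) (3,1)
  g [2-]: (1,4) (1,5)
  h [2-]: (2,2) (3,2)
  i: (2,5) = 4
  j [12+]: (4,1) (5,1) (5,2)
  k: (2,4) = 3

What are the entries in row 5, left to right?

Cage k is a single given cell, which forces (2,4) = 3.
Cage i is given, so (2,5) = 4.
Cage e is a single given cell; hence (4,2) = 1.
The only place for 5 in row 3 is (3,3).
Row 1 needs a 5, and only (1,4) is open for it.
The two cells of cage g must have difference 2, leaving (1,5) = 3.
The 3 cells of cage d must have sum 9, which forces (4,3) = 3.
Column 5 already has 3, so (4,5) = 2.
Row 1 now contains 3; hence (1,2) = 2.
Row 1 now contains 3, so (1,3) = 4.
2 is placed in column 2; hence (2,2) = 5.
Cage c needs sum 10, leaving (2,3) = 1.
Cage d needs sum 9, leaving (3,4) = 2.
Column 5 already has 2, leaving (3,5) = 1.
Row 4 already has 2, leaving (4,4) = 4.
Column 3 already has 1, so (5,3) = 2.
Column 4 already has 2, leaving (5,4) = 1.
Cage a needs sum 8; hence (5,5) = 5.
4 is placed in row 1; hence (1,1) = 1.
Row 2 now contains 1, leaving (2,1) = 2.
Row 3 now contains 1, which forces (3,1) = 4.
Cage h needs two cells with difference 2, which forces (3,2) = 3.
Row 4 already has 4, which forces (4,1) = 5.
4 is placed in column 1, so (5,1) = 3.
3 is placed in column 2, which forces (5,2) = 4.
The full grid is 1 2 4 5 3 / 2 5 1 3 4 / 4 3 5 2 1 / 5 1 3 4 2 / 3 4 2 1 5.

3 4 2 1 5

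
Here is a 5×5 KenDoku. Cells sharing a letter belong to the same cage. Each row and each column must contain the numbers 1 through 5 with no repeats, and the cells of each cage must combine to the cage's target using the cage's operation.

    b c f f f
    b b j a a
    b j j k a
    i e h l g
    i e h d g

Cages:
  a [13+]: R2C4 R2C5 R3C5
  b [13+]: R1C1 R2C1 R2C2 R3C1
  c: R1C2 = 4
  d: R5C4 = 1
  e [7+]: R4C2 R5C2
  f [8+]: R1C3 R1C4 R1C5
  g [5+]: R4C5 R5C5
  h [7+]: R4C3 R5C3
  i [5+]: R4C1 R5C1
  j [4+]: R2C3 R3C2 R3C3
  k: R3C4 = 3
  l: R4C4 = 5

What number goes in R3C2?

1

Cage c is a single given cell, which forces R1C2 = 4.
Cage j needs sum 4, leaving R2C3 = 1.
The 3 cells of cage j must have sum 4, which forces R3C2 = 1.
Cage j has sum 4; hence R3C3 = 2.
Cage k is given, which forces R3C4 = 3.
Cage l is given, which forces R4C4 = 5.
D is a freebie, leaving R5C4 = 1.
Cage f has sum 8, so R1C3 = 5.
Column 4 already has 1, leaving R1C4 = 2.
Cage f has sum 8; hence R1C5 = 1.
Column 4 now contains 5, leaving R2C4 = 4.
Cage a has sum 13; hence R2C5 = 5.
Cage a has sum 13, so R3C5 = 4.
The two cells of cage e must have sum 7, so R4C2 = 2.
2 is placed in row 4; hence R4C5 = 3.
The two cells of cage e must have sum 7, which forces R5C2 = 5.
Column 5 now contains 3, which forces R5C5 = 2.
Row 1 already has 1, which forces R1C1 = 3.
Cage b has sum 13; hence R2C1 = 2.
2 is placed in column 2, so R2C2 = 3.
Row 3 now contains 4, so R3C1 = 5.
Row 4 already has 3, so R4C1 = 1.
Row 4 already has 3; hence R4C3 = 4.
Cage i's pair has sum 5; hence R5C1 = 4.
Cage h needs two cells with sum 7, leaving R5C3 = 3.
Filled in: 3 4 5 2 1 / 2 3 1 4 5 / 5 1 2 3 4 / 1 2 4 5 3 / 4 5 3 1 2.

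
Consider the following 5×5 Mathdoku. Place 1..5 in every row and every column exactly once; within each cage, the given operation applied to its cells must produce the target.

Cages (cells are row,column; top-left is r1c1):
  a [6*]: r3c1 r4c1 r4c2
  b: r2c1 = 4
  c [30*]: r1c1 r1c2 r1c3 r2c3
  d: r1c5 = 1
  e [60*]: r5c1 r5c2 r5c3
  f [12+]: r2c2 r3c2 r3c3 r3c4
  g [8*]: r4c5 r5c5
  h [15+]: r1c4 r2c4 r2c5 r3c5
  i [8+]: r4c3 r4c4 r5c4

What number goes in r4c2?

Cage d is given, which forces r1c5 = 1.
Cage b is given, so r2c1 = 4.
Cage c has product 30, so r2c3 = 1.
Row 1 needs a 4, and only r1c4 is open for it.
In row 5, 1 can only go at r5c4, so r5c4 = 1.
In row 5, 2 can only go at r5c5, so r5c5 = 2.
Column 5 now contains 2; hence r2c5 = 5.
Column 5 now contains 2, which forces r4c5 = 4.
Cage h has sum 15; hence r2c4 = 3.
Column 5 now contains 4, so r3c5 = 3.
Row 2 now contains 3, leaving r2c2 = 2.
Cage f has sum 12, so r3c2 = 1.
Cage f has sum 12; hence r3c3 = 4.
The 4 cells of cage f must have sum 12, which forces r3c4 = 5.
1 is placed in column 2, so r4c2 = 3.
Column 4 already has 5; hence r4c4 = 2.
Column 2 already has 3, so r1c2 = 5.
Row 3 already has 1, leaving r3c1 = 2.
2 is placed in row 4, which forces r4c1 = 1.
2 is placed in row 4, leaving r4c3 = 5.
Cage e needs product 60, so r5c2 = 4.
Column 3 already has 5, so r5c3 = 3.
Column 1 already has 2, so r1c1 = 3.
Column 3 now contains 3; hence r1c3 = 2.
Row 5 now contains 3; hence r5c1 = 5.
The full grid is 3 5 2 4 1 / 4 2 1 3 5 / 2 1 4 5 3 / 1 3 5 2 4 / 5 4 3 1 2.

3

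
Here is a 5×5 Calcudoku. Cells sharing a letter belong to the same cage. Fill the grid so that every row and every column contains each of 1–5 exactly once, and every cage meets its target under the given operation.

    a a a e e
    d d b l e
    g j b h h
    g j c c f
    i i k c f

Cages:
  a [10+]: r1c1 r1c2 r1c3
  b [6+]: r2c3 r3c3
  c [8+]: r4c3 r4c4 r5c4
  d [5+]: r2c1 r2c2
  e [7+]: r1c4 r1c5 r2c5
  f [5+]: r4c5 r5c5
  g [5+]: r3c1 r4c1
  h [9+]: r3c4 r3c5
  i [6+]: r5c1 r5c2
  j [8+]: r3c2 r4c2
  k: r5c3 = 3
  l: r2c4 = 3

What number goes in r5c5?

Cage l is given, leaving r2c4 = 3.
Cage k is a single given cell, so r5c3 = 3.
The only place for 5 in row 2 is r2c3.
The two cells of cage b must have sum 6; hence r3c3 = 1.
1 is placed in column 3, so r4c3 = 2.
Column 3 already has 2, which forces r1c3 = 4.
In row 1, 3 can only go at r1c5, so r1c5 = 3.
Cage e needs sum 7; hence r1c4 = 2.
Cage e needs sum 7, so r2c5 = 2.
In row 3, 2 can only go at r3c1, so r3c1 = 2.
The two cells of cage g must have sum 5, which forces r4c1 = 3.
Row 4 already has 3, which forces r4c2 = 5.
5 is placed in row 4, leaving r4c4 = 1.
1 is placed in row 4, which forces r4c5 = 4.
Column 4 now contains 1, so r5c4 = 5.
4 is placed in column 5; hence r5c5 = 1.
Cage a has sum 10, which forces r1c1 = 5.
5 is placed in column 2, which forces r1c2 = 1.
Column 2 now contains 1; hence r2c2 = 4.
5 is placed in column 2, so r3c2 = 3.
Column 4 already has 5, leaving r3c4 = 4.
4 is placed in column 5, leaving r3c5 = 5.
Row 5 now contains 1, leaving r5c1 = 4.
Row 5 now contains 1, leaving r5c2 = 2.
4 is placed in row 2, so r2c1 = 1.
Filled in: 5 1 4 2 3 / 1 4 5 3 2 / 2 3 1 4 5 / 3 5 2 1 4 / 4 2 3 5 1.

1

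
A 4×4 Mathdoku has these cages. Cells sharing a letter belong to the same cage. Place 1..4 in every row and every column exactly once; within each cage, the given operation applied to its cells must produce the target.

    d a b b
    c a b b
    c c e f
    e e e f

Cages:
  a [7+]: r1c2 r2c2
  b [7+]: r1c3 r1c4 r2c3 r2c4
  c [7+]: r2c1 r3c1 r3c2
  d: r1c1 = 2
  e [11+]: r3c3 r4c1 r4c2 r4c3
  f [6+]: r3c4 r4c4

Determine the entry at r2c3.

2

Cage d is given; hence r1c1 = 2.
In row 1, 4 can only go at r1c2, so r1c2 = 4.
4 is placed in column 2; hence r2c2 = 3.
3 is placed in column 2, leaving r3c2 = 2.
2 is placed in row 3, so r3c4 = 4.
Column 2 already has 2; hence r4c2 = 1.
4 is placed in column 4, which forces r4c4 = 2.
Cage b has sum 7; hence r1c3 = 1.
Cage b has sum 7, so r1c4 = 3.
The 3 cells of cage c must have sum 7; hence r2c1 = 4.
The 4 cells of cage b must have sum 7, leaving r2c3 = 2.
2 is placed in column 4; hence r2c4 = 1.
Row 3 already has 4, so r3c1 = 1.
Row 3 already has 4, leaving r3c3 = 3.
The 4 cells of cage e must have sum 11; hence r4c1 = 3.
Cage e has sum 11, leaving r4c3 = 4.
The full grid is 2 4 1 3 / 4 3 2 1 / 1 2 3 4 / 3 1 4 2.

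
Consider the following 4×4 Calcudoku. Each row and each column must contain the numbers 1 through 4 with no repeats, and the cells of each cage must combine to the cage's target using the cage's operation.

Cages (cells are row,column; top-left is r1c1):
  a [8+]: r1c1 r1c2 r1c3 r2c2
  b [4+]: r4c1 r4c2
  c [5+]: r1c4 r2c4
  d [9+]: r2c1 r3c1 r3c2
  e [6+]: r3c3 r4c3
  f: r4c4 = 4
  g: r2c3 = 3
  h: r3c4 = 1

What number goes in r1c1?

Cage g is given; hence r2c3 = 3.
H is a freebie; hence r3c4 = 1.
Cage f is given, which forces r4c4 = 4.
Cage c's pair has sum 5, which forces r1c4 = 3.
Column 4 already has 4, which forces r2c4 = 2.
Cage e's pair has sum 6, which forces r3c3 = 4.
4 is placed in row 4, so r4c3 = 2.
2 is placed in column 3, leaving r1c3 = 1.
Row 2 already has 2, leaving r2c1 = 4.
Row 2 already has 2, leaving r2c2 = 1.
1 is placed in column 2, which forces r4c2 = 3.
4 is placed in column 1, so r1c1 = 2.
The 4 cells of cage a must have sum 8, which forces r1c2 = 4.
Cage d has sum 9, which forces r3c1 = 3.
Column 2 now contains 3, leaving r3c2 = 2.
Row 4 now contains 3, so r4c1 = 1.
The full grid is 2 4 1 3 / 4 1 3 2 / 3 2 4 1 / 1 3 2 4.

2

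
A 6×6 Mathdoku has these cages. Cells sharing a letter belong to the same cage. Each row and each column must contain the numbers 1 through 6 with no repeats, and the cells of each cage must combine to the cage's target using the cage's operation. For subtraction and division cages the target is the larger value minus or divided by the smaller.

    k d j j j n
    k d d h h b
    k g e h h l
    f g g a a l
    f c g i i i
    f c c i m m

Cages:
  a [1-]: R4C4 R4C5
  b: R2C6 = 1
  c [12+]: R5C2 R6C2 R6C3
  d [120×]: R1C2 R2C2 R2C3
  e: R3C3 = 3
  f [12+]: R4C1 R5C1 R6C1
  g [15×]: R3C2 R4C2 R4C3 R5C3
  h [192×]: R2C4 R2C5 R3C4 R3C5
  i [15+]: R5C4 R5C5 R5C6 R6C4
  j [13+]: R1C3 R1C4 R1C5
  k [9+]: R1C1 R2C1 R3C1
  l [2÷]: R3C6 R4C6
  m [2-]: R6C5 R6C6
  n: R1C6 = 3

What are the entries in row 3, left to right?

5 1 3 6 4 2

Cage n is a single given cell; hence R1C6 = 3.
Cage b is a single given cell; hence R2C6 = 1.
E is a freebie; hence R3C3 = 3.
Cage g needs product 15, leaving R3C2 = 1.
The 4 cells of cage g must have product 15, which forces R4C2 = 3.
Row 1 needs a 1, and only R1C1 is open for it.
The only place for 4 in row 1 is R1C2.
The only place for 3 in row 2 is R2C1.
Cage k has sum 9; hence R3C1 = 5.
Column 3 needs a 2, and only R1C3 is open for it.
Column 3 needs a 4, and only R6C3 is open for it.
The two cells of cage m must have difference 2, so R6C5 = 3.
The two cells of cage m must have difference 2, leaving R6C6 = 5.
The only place for 3 in row 5 is R5C4.
Row 5 needs a 1, and only R5C3 is open for it.
1 is placed in column 3, so R4C3 = 5.
Cage d needs product 120; hence R2C2 = 5.
Column 3 already has 5, which forces R2C3 = 6.
Row 3 needs a 2, and only R3C6 is open for it.
2 is placed in column 6, which forces R4C6 = 4.
Column 6 already has 4, which forces R5C6 = 6.
Cage f has sum 12, so R5C1 = 4.
Row 5 now contains 6, leaving R5C2 = 2.
Row 5 now contains 4, so R5C5 = 5.
The 3 cells of cage c must have sum 12, so R6C2 = 6.
Cage j has sum 13; hence R1C4 = 5.
5 is placed in column 5, leaving R1C5 = 6.
6 is placed in column 5; hence R3C5 = 4.
The 3 cells of cage f must have sum 12, which forces R4C1 = 6.
Row 6 now contains 6; hence R6C1 = 2.
The 4 cells of cage i must have sum 15, so R6C4 = 1.
Cage h has product 192, so R2C4 = 4.
Column 5 already has 4, so R2C5 = 2.
4 is placed in row 3, which forces R3C4 = 6.
Column 4 already has 1, which forces R4C4 = 2.
The two cells of cage a must have difference 1, so R4C5 = 1.
The full grid is 1 4 2 5 6 3 / 3 5 6 4 2 1 / 5 1 3 6 4 2 / 6 3 5 2 1 4 / 4 2 1 3 5 6 / 2 6 4 1 3 5.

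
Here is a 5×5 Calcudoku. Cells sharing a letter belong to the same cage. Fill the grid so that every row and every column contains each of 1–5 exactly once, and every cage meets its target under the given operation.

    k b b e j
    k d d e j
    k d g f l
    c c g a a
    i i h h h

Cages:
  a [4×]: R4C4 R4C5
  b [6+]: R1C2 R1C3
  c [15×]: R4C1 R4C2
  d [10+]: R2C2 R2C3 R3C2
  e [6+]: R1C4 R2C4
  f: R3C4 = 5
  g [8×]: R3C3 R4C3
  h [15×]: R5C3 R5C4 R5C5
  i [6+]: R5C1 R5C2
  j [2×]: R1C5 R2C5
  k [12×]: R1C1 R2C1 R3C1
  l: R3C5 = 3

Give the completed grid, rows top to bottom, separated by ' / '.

Cage f is given, leaving R3C4 = 5.
L is a freebie, which forces R3C5 = 3.
In row 1, 3 can only go at R1C1, so R1C1 = 3.
Column 1 now contains 3; hence R4C1 = 5.
The two cells of cage c must have product 15; hence R4C2 = 3.
In row 2, 3 can only go at R2C3, so R2C3 = 3.
Cage d needs sum 10, leaving R2C2 = 5.
Cage d needs sum 10, which forces R3C2 = 2.
Row 3 already has 2, leaving R3C3 = 4.
4 is placed in column 3; hence R4C3 = 2.
2 is placed in column 2, leaving R5C2 = 4.
Cage h has product 15; hence R5C4 = 3.
Column 2 already has 4; hence R1C2 = 1.
The two cells of cage b must have sum 6, so R1C3 = 5.
1 is placed in row 1; hence R1C5 = 2.
Cage k has product 12; hence R2C1 = 4.
4 is placed in row 2, so R2C4 = 2.
Column 5 now contains 2; hence R2C5 = 1.
Row 3 already has 4, leaving R3C1 = 1.
Column 5 already has 1, which forces R4C5 = 4.
The two cells of cage i must have sum 6, which forces R5C1 = 2.
Column 3 now contains 5, so R5C3 = 1.
Column 5 already has 1; hence R5C5 = 5.
Row 1 now contains 2, so R1C4 = 4.
4 is placed in row 4, leaving R4C4 = 1.

3 1 5 4 2 / 4 5 3 2 1 / 1 2 4 5 3 / 5 3 2 1 4 / 2 4 1 3 5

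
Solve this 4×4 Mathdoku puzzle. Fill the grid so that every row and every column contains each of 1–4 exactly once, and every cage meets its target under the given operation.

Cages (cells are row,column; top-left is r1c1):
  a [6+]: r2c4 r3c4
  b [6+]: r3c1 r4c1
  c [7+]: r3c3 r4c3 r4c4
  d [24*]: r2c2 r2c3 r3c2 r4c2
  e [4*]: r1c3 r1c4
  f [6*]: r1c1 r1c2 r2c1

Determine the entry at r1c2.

2

The only place for 3 in column 4 is r4c4.
The 3 cells of cage c must have sum 7, which forces r3c3 = 3.
Cage c needs sum 7, so r4c3 = 1.
1 is placed in column 3; hence r1c3 = 4.
Cage e's pair has product 4, leaving r1c4 = 1.
Cage d has product 24, leaving r2c2 = 3.
Column 3 now contains 4, so r2c3 = 2.
Row 2 now contains 2, so r2c4 = 4.
Cage d has product 24; hence r3c2 = 1.
Column 4 now contains 4, which forces r3c4 = 2.
The 3 cells of cage f must have product 6; hence r1c1 = 3.
Column 2 already has 3; hence r1c2 = 2.
Row 2 now contains 2, leaving r2c1 = 1.
2 is placed in row 3, which forces r3c1 = 4.
Cage b's pair has sum 6; hence r4c1 = 2.
Cage d needs product 24, which forces r4c2 = 4.
The full grid is 3 2 4 1 / 1 3 2 4 / 4 1 3 2 / 2 4 1 3.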